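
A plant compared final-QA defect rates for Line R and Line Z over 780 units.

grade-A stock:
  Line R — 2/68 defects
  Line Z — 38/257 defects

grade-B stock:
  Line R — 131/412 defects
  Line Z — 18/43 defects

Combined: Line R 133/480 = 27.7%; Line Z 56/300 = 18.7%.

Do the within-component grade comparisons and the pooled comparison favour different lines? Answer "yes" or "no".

yes

Within each component grade level (grade-A stock 2.9% vs 14.8%; grade-B stock 31.8% vs 41.9%), Line R has the lower rate every time. Pooled: 27.7% vs 18.7% — Line Z has the lower rate overall. The two comparisons disagree.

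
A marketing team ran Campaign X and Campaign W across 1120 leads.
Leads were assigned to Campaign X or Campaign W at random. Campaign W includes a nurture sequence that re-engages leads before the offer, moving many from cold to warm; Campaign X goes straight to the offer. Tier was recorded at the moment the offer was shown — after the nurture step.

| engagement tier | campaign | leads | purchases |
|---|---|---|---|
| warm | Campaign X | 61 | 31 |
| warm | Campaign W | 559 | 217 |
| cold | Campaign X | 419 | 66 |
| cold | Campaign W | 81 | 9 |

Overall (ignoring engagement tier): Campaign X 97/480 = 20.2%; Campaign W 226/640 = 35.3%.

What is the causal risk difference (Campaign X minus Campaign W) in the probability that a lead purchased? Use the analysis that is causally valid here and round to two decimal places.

-0.15

Engagement tier is downstream of the campaign. One should not condition on a consequence of treatment, so the overall rates are the right comparison.
The causal difference is the pooled difference: 0.202 − 0.353 = -0.151.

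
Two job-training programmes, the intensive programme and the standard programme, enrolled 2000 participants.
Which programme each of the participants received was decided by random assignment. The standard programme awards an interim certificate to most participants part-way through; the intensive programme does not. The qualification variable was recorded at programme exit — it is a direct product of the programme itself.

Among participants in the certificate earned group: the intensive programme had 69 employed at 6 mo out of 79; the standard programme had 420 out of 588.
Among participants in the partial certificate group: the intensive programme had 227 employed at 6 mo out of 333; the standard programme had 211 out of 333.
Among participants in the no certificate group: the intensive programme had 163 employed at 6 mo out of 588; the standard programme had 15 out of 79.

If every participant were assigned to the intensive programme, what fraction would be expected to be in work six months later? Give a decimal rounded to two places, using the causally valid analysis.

0.46

Qualification attained during the programme here is a post-treatment variable shaped by the programme; conditioning on it would introduce bias rather than remove it. The overall comparison is the causal one.
So P(outcome | do(the intensive programme)) is just the pooled rate for the intensive programme: 459/1000 = 0.459.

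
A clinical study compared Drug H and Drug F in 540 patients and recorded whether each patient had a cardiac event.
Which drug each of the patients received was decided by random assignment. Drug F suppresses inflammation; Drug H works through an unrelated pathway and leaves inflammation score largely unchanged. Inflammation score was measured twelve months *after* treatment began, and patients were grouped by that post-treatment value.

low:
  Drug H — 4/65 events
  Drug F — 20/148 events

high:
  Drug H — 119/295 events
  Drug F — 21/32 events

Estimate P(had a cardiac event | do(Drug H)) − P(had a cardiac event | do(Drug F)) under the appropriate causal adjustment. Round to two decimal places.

+0.11

Within every inflammation score level Drug H has the lower rate, yet pooled Drug F does — Simpson's reversal.
Inflammation score is downstream of the drug. One should not condition on a consequence of treatment, so the overall rates are the right comparison.
The causal difference is the pooled difference: 0.342 − 0.228 = +0.114.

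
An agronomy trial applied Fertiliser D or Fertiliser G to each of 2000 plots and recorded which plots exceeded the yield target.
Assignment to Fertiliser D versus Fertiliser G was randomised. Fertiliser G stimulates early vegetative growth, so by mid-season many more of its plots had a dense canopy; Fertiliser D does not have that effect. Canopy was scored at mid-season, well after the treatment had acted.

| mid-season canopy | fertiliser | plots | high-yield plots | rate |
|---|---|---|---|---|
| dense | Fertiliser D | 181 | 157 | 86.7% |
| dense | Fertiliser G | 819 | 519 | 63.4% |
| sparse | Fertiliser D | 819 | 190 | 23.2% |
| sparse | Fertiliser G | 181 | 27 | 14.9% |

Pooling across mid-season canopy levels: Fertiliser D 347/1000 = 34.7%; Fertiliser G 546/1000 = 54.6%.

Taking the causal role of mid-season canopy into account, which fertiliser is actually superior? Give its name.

Fertiliser D is higher inside every mid-season canopy stratum but Fertiliser G is higher in aggregate. Whether to stratify depends on how mid-season canopy relates to the fertiliser.
Mid-season canopy lies on the pathway fertiliser → mid-season canopy → outcome, so adjusting for it blocks the indirect effect. For the total causal effect of fertiliser, use the unadjusted pooled rates.
Pooled: Fertiliser D 34.7% vs Fertiliser G 54.6%; Fertiliser G is higher overall.

Fertiliser G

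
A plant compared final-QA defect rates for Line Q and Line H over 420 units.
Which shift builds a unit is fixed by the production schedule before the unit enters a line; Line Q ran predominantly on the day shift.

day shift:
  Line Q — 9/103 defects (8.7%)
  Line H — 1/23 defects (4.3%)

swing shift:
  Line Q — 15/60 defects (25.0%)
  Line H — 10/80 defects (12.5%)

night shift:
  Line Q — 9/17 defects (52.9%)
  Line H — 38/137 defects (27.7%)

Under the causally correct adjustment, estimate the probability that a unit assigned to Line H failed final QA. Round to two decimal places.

Here shift is a common cause — it drives both which line a case falls under and the outcome. The crude comparison mixes populations; the stratum-specific rates are the causally relevant ones.
Standardising Line H to the population shift mix: 0.300·1/23 + 0.333·10/80 + 0.367·38/137 = 0.156.

0.16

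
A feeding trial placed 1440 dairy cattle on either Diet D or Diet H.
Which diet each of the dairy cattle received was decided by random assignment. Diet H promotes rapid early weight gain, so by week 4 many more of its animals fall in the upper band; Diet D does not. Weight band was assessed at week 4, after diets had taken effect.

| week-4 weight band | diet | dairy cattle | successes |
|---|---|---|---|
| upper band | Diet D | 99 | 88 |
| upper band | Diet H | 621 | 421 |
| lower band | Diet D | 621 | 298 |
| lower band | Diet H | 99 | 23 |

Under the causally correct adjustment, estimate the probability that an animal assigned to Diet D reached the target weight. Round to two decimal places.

Within every week-4 weight band level Diet D has the higher rate, yet pooled Diet H does — Simpson's reversal.
Stratifying would compare diets among dairy cattle the diets themselves sorted into week-4 weight band groups — a form of selection on an intermediate. The unconditioned pooled rates give the total causal effect.
So P(outcome | do(Diet D)) is just the pooled rate for Diet D: 386/720 = 0.536.

0.54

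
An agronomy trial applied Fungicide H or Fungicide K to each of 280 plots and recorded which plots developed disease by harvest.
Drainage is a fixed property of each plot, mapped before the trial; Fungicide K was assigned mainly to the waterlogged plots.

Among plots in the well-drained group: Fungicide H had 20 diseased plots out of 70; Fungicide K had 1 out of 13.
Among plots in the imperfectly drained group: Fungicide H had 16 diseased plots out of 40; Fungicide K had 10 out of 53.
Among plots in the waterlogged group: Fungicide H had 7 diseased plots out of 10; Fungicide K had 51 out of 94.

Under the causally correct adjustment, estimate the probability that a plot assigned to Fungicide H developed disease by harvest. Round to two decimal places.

0.48

Field drainage differs across fungicides for reasons unrelated to any effect of the fungicide itself, and it separately predicts the outcome — a classic confounder. We must compare within field drainage levels.
Standardising Fungicide H to the population field drainage mix: 0.296·20/70 + 0.332·16/40 + 0.371·7/10 = 0.478.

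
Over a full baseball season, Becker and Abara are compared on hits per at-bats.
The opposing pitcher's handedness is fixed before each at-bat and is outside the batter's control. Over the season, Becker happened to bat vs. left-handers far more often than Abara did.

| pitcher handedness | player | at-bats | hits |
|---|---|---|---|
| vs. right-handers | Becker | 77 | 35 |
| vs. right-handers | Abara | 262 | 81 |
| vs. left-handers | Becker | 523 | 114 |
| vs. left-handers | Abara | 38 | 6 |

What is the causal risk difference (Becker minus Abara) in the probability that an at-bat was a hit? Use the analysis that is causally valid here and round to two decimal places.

Becker is higher inside every pitcher handedness stratum but Abara is higher in aggregate. Whether to stratify depends on how pitcher handedness relates to the player.
Pitcher handedness differs across players for reasons unrelated to any effect of the player itself, and it separately predicts the outcome — a classic confounder. We must compare within pitcher handedness levels.
Adjusting over the population distribution of pitcher handedness: 0.377·(0.455−0.309) + 0.623·(0.218−0.158) = +0.092.

+0.09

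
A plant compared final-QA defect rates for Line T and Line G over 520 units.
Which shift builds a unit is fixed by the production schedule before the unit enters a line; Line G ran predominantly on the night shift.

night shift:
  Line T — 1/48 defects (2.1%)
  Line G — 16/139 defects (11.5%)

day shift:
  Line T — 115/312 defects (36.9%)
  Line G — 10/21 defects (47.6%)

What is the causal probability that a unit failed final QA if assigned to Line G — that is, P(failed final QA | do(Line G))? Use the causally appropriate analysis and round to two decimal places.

0.35

Line T is lower inside every shift stratum but Line G is lower in aggregate. Whether to stratify depends on how shift relates to the line.
Shift is set before the line has any effect — it is not caused by the line — and it independently drives the outcome. That makes it a confounder, so the causal comparison is within shift levels.
Standardising Line G to the population shift mix: 0.360·16/139 + 0.640·10/21 = 0.346.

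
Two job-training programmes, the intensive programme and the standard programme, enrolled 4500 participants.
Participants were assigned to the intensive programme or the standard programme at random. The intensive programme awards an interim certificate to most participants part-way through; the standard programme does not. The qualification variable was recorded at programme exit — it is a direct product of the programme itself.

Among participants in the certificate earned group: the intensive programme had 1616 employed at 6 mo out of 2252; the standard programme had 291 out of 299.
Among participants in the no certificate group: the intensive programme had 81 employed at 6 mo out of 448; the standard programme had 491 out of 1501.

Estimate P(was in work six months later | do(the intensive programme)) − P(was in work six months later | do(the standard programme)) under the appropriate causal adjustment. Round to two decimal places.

+0.19

The stratified and pooled comparisons disagree (the standard programme wins within each qualification attained during the programme; the intensive programme wins overall), so the answer turns on the causal role of qualification attained during the programme.
Qualification attained during the programme lies on the pathway programme → qualification attained during the programme → outcome, so adjusting for it blocks the indirect effect. For the total causal effect of programme, use the unadjusted pooled rates.
The causal difference is the pooled difference: 0.629 − 0.434 = +0.194.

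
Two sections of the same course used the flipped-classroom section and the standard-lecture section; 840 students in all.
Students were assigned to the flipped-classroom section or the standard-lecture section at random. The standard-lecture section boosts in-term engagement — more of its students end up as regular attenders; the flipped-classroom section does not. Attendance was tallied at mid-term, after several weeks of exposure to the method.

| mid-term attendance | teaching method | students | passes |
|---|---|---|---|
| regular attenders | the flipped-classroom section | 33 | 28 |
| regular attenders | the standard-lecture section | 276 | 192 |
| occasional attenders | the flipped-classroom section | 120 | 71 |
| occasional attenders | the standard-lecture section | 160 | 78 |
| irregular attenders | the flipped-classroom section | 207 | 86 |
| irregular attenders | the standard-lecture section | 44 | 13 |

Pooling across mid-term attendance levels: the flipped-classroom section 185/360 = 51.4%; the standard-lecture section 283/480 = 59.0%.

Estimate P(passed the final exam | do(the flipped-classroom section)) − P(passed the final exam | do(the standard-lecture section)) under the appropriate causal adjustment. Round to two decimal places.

Within every mid-term attendance level the flipped-classroom section has the higher rate, yet pooled the standard-lecture section does — Simpson's reversal.
Mid-term attendance lies on the pathway teaching method → mid-term attendance → outcome, so adjusting for it blocks the indirect effect. For the total causal effect of teaching method, use the unadjusted pooled rates.
The causal difference is the pooled difference: 0.514 − 0.590 = -0.076.

-0.08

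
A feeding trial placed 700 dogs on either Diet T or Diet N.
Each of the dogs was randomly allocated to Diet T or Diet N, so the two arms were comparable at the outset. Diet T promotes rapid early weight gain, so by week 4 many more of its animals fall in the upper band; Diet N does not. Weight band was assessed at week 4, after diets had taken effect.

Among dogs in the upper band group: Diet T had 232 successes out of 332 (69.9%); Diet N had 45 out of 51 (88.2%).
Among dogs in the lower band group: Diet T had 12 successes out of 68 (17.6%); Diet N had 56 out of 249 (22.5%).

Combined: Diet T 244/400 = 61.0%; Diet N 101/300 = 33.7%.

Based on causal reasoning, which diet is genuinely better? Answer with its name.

The week-4 weight band-specific comparison favours Diet N throughout, but the pooled figures favour Diet T. The question is whether to condition on week-4 weight band.
Week-4 weight band is recorded after the diet and is itself shifted by it — it sits on the causal path from diet to outcome. Conditioning on a mediator would strip out part of the effect we want; the pooled comparison gives the total causal effect.
Pooled: Diet T 61.0% vs Diet N 33.7%; Diet T is higher overall.

Diet T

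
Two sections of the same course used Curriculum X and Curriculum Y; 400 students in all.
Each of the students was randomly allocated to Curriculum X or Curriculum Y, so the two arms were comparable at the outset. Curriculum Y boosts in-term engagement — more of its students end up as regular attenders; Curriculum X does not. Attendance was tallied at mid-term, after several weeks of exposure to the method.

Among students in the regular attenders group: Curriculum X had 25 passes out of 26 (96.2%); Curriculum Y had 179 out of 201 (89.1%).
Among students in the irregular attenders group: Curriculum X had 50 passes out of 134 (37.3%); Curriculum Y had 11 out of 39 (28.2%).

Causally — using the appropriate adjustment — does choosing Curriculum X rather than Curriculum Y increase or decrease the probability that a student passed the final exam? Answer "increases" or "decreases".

Because the teaching method influences mid-term attendance, mid-term attendance is a post-treatment mediator, not a confounder. Stratifying on it would bias the estimate; the causal effect is the crude pooled difference.
Pooled: Curriculum X 46.9% vs Curriculum Y 79.2%; Curriculum Y is higher overall.

decreases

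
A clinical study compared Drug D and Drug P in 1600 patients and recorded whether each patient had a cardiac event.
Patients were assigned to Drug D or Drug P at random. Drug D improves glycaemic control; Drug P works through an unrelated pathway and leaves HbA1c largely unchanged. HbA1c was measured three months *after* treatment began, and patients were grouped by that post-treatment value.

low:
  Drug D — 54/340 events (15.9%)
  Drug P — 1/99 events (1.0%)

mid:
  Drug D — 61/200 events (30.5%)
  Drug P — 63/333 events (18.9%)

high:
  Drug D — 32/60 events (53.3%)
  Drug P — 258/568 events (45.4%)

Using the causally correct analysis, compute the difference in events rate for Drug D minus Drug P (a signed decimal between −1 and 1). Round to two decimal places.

-0.08

Within every HbA1c level Drug P has the lower rate, yet pooled Drug D does — Simpson's reversal.
HbA1c here is a post-treatment variable shaped by the drug; conditioning on it would introduce bias rather than remove it. The overall comparison is the causal one.
The causal difference is the pooled difference: 0.245 − 0.322 = -0.077.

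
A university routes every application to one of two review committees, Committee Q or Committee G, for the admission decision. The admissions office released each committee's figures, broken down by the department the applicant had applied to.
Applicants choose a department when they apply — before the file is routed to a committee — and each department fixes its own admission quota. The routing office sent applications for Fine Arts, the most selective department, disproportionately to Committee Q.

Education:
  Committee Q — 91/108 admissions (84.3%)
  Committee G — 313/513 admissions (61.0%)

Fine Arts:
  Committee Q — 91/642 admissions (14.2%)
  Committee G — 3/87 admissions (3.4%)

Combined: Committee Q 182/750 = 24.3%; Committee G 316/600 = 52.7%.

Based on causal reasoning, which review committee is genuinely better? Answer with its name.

Since department is a pre-existing factor (not a product of the review committee) and it affects the outcome on its own, it is a confounder. The stratified rates, not the pooled rate, identify the causal effect.
Within each level — Education: 84.3% vs 61.0%; Fine Arts: 14.2% vs 3.4% — Committee Q is higher every time.

Committee Q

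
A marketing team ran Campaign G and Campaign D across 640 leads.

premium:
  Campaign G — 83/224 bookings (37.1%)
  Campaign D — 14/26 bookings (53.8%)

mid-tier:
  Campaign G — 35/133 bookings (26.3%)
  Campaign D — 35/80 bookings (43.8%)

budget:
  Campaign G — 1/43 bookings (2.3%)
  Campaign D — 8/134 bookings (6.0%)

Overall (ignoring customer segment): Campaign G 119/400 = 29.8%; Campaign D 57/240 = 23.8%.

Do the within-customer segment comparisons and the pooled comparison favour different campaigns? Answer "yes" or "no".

yes

Within each customer segment level (premium 37.1% vs 53.8%; mid-tier 26.3% vs 43.8%; budget 2.3% vs 6.0%), Campaign D has the higher rate every time. Pooled: 29.8% vs 23.8% — Campaign G has the higher rate overall. The two comparisons disagree.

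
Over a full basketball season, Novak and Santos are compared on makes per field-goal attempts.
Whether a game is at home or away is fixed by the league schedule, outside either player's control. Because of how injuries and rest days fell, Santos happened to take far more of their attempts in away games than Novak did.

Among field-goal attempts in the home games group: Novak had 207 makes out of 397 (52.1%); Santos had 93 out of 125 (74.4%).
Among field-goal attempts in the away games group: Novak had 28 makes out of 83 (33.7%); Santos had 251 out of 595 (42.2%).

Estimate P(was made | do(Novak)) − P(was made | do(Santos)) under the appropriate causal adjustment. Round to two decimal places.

Within every game venue level Santos has the higher rate, yet pooled Novak does — Simpson's reversal.
Game venue is set before the player has any effect — it is not caused by the player — and it independently drives the outcome. That makes it a confounder, so the causal comparison is within game venue levels.
Adjusting over the population distribution of game venue: 0.435·(0.521−0.744) + 0.565·(0.337−0.422) = -0.145.

-0.14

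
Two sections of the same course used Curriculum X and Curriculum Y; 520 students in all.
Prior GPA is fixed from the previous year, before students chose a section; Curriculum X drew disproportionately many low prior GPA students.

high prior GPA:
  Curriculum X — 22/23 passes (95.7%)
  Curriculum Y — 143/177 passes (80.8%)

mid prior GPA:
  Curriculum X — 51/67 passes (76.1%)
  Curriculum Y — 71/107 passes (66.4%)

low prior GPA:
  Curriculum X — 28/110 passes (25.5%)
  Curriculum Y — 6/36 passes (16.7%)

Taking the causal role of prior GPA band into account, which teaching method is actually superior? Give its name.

The stratified and pooled comparisons disagree (Curriculum X wins within each prior GPA band; Curriculum Y wins overall), so the answer turns on the causal role of prior GPA band.
Nothing the teaching method does changes prior GPA band; the imbalance is an allocation artefact. With prior GPA band also predicting the outcome, the pooled figure is confounded, and the within-stratum comparison is the causal one.
Within each level — high prior GPA: 95.7% vs 80.8%; mid prior GPA: 76.1% vs 66.4%; low prior GPA: 25.5% vs 16.7% — Curriculum X is higher every time.

Curriculum X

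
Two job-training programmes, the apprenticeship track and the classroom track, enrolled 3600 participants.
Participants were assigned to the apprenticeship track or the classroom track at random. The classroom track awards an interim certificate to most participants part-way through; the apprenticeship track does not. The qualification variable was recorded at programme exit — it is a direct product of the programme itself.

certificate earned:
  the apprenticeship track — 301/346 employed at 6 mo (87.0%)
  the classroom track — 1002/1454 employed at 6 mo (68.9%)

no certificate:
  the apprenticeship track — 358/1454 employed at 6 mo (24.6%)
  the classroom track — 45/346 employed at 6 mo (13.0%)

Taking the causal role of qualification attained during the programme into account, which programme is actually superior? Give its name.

The distribution of qualification attained during the programme is itself part of what the programme does — it is an intermediate outcome. Holding it fixed would remove that part of the effect; the total effect is the pooled difference.
Pooled: the apprenticeship track 36.6% vs the classroom track 58.2%; the classroom track is higher overall.

the classroom track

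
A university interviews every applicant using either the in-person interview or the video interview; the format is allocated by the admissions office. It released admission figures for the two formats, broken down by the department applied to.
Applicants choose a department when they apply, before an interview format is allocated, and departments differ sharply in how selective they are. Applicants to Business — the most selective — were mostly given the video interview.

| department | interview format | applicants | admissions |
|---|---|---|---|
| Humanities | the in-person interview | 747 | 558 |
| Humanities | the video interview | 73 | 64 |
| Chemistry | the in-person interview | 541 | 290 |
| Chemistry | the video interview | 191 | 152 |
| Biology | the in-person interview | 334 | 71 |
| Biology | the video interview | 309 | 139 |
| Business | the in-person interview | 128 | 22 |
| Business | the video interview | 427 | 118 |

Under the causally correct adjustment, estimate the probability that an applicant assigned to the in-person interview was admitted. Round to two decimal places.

Here department is a common cause — it drives both which interview format a case falls under and the outcome. The crude comparison mixes populations; the stratum-specific rates are the causally relevant ones.
Standardising the in-person interview to the population department mix: 0.298·558/747 + 0.266·290/541 + 0.234·71/334 + 0.202·22/128 = 0.450.

0.45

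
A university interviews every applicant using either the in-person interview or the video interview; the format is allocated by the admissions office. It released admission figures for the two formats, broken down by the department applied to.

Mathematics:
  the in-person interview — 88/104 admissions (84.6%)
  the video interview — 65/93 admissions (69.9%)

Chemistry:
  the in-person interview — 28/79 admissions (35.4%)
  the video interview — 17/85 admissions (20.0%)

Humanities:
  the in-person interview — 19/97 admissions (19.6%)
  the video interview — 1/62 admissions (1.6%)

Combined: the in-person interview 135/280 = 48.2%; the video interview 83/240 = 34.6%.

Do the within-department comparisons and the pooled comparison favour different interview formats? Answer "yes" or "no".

Within each department level (Mathematics 84.6% vs 69.9%; Chemistry 35.4% vs 20.0%; Humanities 19.6% vs 1.6%), the in-person interview has the higher rate every time. Pooled: 48.2% vs 34.6% — the in-person interview has the higher rate overall. They agree.

no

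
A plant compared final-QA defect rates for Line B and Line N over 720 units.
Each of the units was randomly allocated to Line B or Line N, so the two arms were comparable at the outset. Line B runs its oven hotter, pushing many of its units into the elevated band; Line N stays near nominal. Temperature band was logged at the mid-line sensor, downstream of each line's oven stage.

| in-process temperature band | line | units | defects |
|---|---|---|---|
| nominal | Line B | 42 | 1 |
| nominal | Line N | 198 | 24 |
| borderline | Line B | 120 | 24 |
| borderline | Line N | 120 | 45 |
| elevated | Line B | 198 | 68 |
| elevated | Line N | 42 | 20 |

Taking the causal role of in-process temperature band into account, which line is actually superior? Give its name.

Within every in-process temperature band level Line B has the lower rate, yet pooled Line N does — Simpson's reversal.
In-process temperature band lies on the pathway line → in-process temperature band → outcome, so adjusting for it blocks the indirect effect. For the total causal effect of line, use the unadjusted pooled rates.
Pooled: Line B 25.8% vs Line N 24.7%; Line N is lower overall.

Line N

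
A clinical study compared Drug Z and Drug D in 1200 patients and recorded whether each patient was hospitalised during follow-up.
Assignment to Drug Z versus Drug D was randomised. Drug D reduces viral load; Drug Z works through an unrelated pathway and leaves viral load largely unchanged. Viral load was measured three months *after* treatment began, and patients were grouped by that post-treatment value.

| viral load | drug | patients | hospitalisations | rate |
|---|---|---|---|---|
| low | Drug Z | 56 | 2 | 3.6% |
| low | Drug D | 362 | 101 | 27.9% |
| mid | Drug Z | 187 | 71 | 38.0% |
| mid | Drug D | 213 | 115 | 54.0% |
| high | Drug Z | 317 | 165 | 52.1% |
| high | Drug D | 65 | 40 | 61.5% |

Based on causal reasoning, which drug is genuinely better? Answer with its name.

Drug D

Viral load is downstream of the drug. One should not condition on a consequence of treatment, so the overall rates are the right comparison.
Pooled: Drug Z 42.5% vs Drug D 40.0%; Drug D is lower overall.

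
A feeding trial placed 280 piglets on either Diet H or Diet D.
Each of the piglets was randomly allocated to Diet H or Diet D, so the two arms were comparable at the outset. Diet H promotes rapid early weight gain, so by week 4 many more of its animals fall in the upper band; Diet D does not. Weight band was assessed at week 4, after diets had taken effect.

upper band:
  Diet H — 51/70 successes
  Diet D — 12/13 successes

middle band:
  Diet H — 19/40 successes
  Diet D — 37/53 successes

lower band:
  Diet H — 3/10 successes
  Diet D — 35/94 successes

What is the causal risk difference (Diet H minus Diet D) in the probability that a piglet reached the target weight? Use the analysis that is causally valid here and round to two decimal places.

Week-4 weight band is recorded after the diet and is itself shifted by it — it sits on the causal path from diet to outcome. Conditioning on a mediator would strip out part of the effect we want; the pooled comparison gives the total causal effect.
The causal difference is the pooled difference: 0.608 − 0.525 = +0.083.

+0.08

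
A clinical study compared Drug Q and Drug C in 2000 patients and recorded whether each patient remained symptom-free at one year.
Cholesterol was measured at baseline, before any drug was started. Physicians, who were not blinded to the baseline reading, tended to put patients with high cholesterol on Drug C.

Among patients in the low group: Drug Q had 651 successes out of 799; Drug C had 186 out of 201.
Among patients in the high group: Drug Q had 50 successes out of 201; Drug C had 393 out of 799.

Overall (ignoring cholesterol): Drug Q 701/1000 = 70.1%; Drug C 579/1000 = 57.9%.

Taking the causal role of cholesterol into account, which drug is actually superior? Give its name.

Drug C

The cholesterol-specific comparison favours Drug C throughout, but the pooled figures favour Drug Q. The question is whether to condition on cholesterol.
Since cholesterol is a pre-existing factor (not a product of the drug) and it affects the outcome on its own, it is a confounder. The stratified rates, not the pooled rate, identify the causal effect.
Within each level — low: 81.5% vs 92.5%; high: 24.9% vs 49.2% — Drug C is higher every time.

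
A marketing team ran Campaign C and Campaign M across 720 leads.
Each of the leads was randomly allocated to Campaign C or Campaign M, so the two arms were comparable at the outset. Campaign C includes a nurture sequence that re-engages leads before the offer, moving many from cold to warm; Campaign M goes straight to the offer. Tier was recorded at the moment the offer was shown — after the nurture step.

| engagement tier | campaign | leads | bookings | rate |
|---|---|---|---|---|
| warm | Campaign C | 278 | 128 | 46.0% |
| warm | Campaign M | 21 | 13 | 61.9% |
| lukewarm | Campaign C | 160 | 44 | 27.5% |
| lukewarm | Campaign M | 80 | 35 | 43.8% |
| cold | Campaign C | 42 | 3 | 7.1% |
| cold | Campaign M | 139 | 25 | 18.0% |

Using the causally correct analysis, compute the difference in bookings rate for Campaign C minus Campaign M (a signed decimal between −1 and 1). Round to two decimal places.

+0.06

Campaign M is higher inside every engagement tier stratum but Campaign C is higher in aggregate. Whether to stratify depends on how engagement tier relates to the campaign.
Because the campaign influences engagement tier, engagement tier is a post-treatment mediator, not a confounder. Stratifying on it would bias the estimate; the causal effect is the crude pooled difference.
The causal difference is the pooled difference: 0.365 − 0.304 = +0.060.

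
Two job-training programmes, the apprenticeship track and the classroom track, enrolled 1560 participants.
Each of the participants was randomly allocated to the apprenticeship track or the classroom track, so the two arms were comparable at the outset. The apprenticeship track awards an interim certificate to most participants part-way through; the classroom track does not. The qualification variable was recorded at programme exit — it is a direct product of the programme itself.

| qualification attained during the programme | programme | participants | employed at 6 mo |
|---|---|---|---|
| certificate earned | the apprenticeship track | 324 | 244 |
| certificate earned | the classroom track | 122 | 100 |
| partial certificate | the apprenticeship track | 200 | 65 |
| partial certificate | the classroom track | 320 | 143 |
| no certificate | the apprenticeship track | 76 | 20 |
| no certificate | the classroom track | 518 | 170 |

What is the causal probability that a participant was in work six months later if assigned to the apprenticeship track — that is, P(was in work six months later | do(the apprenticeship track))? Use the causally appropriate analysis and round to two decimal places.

Qualification attained during the programme lies on the pathway programme → qualification attained during the programme → outcome, so adjusting for it blocks the indirect effect. For the total causal effect of programme, use the unadjusted pooled rates.
So P(outcome | do(the apprenticeship track)) is just the pooled rate for the apprenticeship track: 329/600 = 0.548.

0.55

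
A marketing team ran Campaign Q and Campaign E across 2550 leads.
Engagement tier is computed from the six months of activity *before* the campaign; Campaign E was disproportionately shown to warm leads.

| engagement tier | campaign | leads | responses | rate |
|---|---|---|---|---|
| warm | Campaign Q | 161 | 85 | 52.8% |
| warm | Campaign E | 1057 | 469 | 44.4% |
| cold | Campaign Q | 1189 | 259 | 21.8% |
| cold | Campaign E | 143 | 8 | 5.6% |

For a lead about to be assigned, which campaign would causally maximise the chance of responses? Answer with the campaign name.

Since engagement tier is a pre-existing factor (not a product of the campaign) and it affects the outcome on its own, it is a confounder. The stratified rates, not the pooled rate, identify the causal effect.
Within each level — warm: 52.8% vs 44.4%; cold: 21.8% vs 5.6% — Campaign Q is higher every time.

Campaign Q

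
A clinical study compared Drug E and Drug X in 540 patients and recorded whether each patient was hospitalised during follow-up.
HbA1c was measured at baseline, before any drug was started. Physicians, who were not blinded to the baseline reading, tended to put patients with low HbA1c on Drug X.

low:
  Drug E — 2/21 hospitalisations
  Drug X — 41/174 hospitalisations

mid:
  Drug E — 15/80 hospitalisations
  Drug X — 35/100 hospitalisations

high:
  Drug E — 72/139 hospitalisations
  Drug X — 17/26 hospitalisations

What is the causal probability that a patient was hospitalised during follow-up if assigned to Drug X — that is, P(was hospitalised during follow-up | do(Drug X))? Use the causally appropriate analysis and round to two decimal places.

Within every HbA1c level Drug E has the lower rate, yet pooled Drug X does — Simpson's reversal.
HbA1c satisfies the back-door criterion: it is not a descendant of the drug, and it blocks the spurious path from drug to outcome. Adjusting for it (i.e., using the within-HbA1c rates) gives the causal effect.
Standardising Drug X to the population HbA1c mix: 0.361·41/174 + 0.333·35/100 + 0.306·17/26 = 0.402.

0.40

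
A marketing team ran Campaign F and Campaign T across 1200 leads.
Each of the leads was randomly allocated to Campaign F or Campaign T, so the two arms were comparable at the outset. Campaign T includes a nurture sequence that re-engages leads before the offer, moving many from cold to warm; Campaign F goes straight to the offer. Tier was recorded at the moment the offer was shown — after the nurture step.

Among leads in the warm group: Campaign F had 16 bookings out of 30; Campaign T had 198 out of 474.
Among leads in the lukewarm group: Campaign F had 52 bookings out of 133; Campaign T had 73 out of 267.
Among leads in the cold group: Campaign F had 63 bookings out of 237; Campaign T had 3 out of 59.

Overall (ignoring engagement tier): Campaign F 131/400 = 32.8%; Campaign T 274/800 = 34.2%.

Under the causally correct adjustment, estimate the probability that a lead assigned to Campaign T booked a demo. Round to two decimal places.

The stratified and pooled comparisons disagree (Campaign F wins within each engagement tier; Campaign T wins overall), so the answer turns on the causal role of engagement tier.
Engagement tier is downstream of the campaign. One should not condition on a consequence of treatment, so the overall rates are the right comparison.
So P(outcome | do(Campaign T)) is just the pooled rate for Campaign T: 274/800 = 0.343.

0.34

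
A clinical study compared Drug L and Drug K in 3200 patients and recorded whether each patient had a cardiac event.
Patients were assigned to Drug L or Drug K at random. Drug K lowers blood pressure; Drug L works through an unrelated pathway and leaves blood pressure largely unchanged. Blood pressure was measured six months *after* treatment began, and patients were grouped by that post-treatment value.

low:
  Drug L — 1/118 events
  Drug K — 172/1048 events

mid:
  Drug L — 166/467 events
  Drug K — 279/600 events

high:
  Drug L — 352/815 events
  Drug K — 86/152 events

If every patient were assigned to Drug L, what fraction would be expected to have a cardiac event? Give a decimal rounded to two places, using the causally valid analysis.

Blood pressure here is a post-treatment variable shaped by the drug; conditioning on it would introduce bias rather than remove it. The overall comparison is the causal one.
So P(outcome | do(Drug L)) is just the pooled rate for Drug L: 519/1400 = 0.371.

0.37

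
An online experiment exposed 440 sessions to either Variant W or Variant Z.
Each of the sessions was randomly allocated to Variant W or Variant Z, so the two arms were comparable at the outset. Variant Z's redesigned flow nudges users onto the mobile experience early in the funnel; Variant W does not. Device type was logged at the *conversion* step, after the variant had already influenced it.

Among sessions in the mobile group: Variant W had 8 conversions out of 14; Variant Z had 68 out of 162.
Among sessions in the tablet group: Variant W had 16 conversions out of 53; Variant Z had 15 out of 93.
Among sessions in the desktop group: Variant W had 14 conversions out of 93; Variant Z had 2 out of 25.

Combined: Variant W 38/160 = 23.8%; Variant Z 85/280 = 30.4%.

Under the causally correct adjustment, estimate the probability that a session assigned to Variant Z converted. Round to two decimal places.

0.30

The stratified and pooled comparisons disagree (Variant W wins within each device type; Variant Z wins overall), so the answer turns on the causal role of device type.
Stratifying would compare variants among sessions the variants themselves sorted into device type groups — a form of selection on an intermediate. The unconditioned pooled rates give the total causal effect.
So P(outcome | do(Variant Z)) is just the pooled rate for Variant Z: 85/280 = 0.304.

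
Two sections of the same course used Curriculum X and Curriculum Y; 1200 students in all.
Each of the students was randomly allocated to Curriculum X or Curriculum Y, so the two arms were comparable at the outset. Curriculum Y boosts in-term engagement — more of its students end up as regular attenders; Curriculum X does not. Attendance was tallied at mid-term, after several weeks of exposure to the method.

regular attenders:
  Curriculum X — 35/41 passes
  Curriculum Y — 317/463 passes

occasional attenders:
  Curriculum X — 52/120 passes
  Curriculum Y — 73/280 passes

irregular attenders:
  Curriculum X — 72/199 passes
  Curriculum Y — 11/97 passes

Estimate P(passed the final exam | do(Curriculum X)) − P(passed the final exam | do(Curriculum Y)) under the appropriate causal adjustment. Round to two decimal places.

Mid-term attendance lies on the pathway teaching method → mid-term attendance → outcome, so adjusting for it blocks the indirect effect. For the total causal effect of teaching method, use the unadjusted pooled rates.
The causal difference is the pooled difference: 0.442 − 0.477 = -0.036.

-0.04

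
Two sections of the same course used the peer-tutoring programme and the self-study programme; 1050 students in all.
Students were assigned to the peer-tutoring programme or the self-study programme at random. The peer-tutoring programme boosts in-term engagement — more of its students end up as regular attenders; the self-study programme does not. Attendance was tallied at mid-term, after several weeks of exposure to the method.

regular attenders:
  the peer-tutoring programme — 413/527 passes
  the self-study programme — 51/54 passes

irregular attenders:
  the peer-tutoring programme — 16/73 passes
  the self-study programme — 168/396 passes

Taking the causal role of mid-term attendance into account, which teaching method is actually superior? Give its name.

Mid-term attendance is recorded after the teaching method and is itself shifted by it — it sits on the causal path from teaching method to outcome. Conditioning on a mediator would strip out part of the effect we want; the pooled comparison gives the total causal effect.
Pooled: the peer-tutoring programme 71.5% vs the self-study programme 48.7%; the peer-tutoring programme is higher overall.

the peer-tutoring programme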